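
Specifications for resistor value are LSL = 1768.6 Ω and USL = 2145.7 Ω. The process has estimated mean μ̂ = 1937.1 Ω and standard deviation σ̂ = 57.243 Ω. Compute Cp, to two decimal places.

1.10

Cp = (USL − LSL) / (6σ̂) = (2145.7 − 1768.6) / (6 × 57.243) = 377.1000 / 343.4580 = 1.0980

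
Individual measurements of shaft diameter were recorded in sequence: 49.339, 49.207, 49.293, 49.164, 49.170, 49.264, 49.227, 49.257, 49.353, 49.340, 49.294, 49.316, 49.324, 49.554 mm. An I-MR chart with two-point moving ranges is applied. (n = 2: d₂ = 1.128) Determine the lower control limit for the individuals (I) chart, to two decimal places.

X̄ = (49.339 + 49.207 + 49.293 + 49.164 + 49.170 + 49.264 + 49.227 + 49.257 + 49.353 + 49.340 + 49.294 + 49.316 + 49.324 + 49.554) / 14 = 49.2930
Moving ranges: 0.132, 0.086, 0.129, 0.006, 0.094, 0.037, 0.030, 0.096, 0.013, 0.046, 0.022, 0.008, 0.230; M̄R̄ = 0.9290 / 13 = 0.0715
LCL = X̄ − 3·M̄R̄/d₂ = 49.2930 − 3 × 0.0715 / 1.128 = 49.1029

49.10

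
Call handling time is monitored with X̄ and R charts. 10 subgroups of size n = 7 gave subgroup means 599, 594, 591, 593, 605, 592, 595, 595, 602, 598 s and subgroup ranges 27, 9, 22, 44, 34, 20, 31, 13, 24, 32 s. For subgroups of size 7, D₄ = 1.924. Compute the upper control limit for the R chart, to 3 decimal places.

R̄ = (27 + 9 + 22 + 44 + 34 + 20 + 31 + 13 + 24 + 32) / 10 = 256.0000 / 10 = 25.6000
UCL_R = D₄·R̄ = 1.924 × 25.6000 = 49.2544

49.254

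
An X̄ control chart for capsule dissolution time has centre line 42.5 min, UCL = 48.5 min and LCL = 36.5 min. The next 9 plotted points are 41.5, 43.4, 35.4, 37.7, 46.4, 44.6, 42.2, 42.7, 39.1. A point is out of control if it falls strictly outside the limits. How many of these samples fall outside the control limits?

1

Compare each point to [36.5, 48.5]: sample 3 = 35.4 < LCL.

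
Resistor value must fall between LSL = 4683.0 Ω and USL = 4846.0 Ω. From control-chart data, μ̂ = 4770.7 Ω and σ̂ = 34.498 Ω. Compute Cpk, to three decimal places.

Cpu = (USL − μ̂) / (3σ̂) = (4846.0 − 4770.7) / (3 × 34.498) = 0.7276; Cpl = (μ̂ − LSL) / (3σ̂) = (4770.7 − 4683.0) / (3 × 34.498) = 0.8474; Cpk = min(Cpu, Cpl) = 0.7276

0.728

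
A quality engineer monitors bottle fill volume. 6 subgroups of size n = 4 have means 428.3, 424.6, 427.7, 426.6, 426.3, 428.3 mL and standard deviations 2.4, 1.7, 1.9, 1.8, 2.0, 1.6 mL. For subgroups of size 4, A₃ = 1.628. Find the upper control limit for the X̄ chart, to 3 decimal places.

X̄̄ = (428.3 + 424.6 + 427.7 + 426.6 + 426.3 + 428.3) / 6 = 426.9667
s̄ = (2.4 + 1.7 + 1.9 + 1.8 + 2.0 + 1.6) / 6 = 1.9000
UCL = X̄̄ + A₃·s̄ = 426.9667 + 1.628 × 1.9000 = 430.0599

430.060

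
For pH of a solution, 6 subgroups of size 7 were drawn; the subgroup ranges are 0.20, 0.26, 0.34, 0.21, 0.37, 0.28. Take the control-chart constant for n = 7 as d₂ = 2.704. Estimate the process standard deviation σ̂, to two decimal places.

0.10

R̄ = (0.20 + 0.26 + 0.34 + 0.21 + 0.37 + 0.28) / 6 = 0.2767
σ̂ = R̄ / d₂ = 0.2767 / 2.704 = 0.1023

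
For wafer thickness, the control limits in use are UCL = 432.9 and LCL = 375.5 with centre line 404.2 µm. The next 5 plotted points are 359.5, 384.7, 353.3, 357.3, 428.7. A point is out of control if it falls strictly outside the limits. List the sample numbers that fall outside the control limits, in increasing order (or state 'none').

1, 3, 4

Compare each point to [375.5, 432.9]: sample 1 = 359.5 < LCL; sample 3 = 353.3 < LCL; sample 4 = 357.3 < LCL.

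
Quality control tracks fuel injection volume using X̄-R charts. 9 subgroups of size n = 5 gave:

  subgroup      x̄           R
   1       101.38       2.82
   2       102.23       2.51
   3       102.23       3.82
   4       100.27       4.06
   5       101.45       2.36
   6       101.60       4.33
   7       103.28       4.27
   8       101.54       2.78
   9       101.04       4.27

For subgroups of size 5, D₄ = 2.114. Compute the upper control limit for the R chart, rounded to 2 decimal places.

7.33

R̄ = (2.82 + 2.51 + 3.82 + 4.06 + 2.36 + 4.33 + 4.27 + 2.78 + 4.27) / 9 = 31.2200 / 9 = 3.4689
UCL_R = D₄·R̄ = 2.114 × 3.4689 = 7.3332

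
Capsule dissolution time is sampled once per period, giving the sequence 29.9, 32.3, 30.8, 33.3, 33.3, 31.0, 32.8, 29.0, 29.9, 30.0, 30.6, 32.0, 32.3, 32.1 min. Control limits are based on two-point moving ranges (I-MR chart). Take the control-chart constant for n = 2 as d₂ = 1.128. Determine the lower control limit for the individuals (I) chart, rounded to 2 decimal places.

X̄ = (29.9 + 32.3 + 30.8 + 33.3 + 33.3 + 31.0 + 32.8 + 29.0 + 29.9 + 30.0 + 30.6 + 32.0 + 32.3 + 32.1) / 14 = 31.3786
Moving ranges: 2.4, 1.5, 2.5, 0.0, 2.3, 1.8, 3.8, 0.9, 0.1, 0.6, 1.4, 0.3, 0.2; M̄R̄ = 17.8000 / 13 = 1.3692
LCL = X̄ − 3·M̄R̄/d₂ = 31.3786 − 3 × 1.3692 / 1.128 = 27.7370

27.74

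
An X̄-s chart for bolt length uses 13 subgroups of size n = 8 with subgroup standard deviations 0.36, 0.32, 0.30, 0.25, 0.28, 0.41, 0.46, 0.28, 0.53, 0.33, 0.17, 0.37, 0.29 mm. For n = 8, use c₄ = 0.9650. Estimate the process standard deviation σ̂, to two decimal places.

0.35

s̄ = (0.36 + 0.32 + 0.30 + 0.25 + 0.28 + 0.41 + 0.46 + 0.28 + 0.53 + 0.33 + 0.17 + 0.37 + 0.29) / 13 = 0.3346
σ̂ = s̄ / c₄ = 0.3346 / 0.9650 = 0.3468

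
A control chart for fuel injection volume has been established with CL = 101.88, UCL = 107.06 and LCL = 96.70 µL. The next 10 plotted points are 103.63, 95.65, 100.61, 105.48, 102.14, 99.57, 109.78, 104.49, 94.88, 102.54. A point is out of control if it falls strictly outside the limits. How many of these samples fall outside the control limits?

3

Compare each point to [96.70, 107.06]: sample 2 = 95.65 < LCL; sample 7 = 109.78 > UCL; sample 9 = 94.88 < LCL.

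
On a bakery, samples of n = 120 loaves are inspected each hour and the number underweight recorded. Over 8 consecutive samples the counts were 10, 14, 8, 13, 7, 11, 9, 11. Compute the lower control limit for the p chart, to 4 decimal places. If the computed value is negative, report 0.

0.0095

p̄ = Σdᵢ / (k·n) = 83 / (8 × 120) = 0.08646
LCL = p̄ − 3·√(p̄(1−p̄)/n) = 0.08646 − 3 × 0.02566 = 0.00949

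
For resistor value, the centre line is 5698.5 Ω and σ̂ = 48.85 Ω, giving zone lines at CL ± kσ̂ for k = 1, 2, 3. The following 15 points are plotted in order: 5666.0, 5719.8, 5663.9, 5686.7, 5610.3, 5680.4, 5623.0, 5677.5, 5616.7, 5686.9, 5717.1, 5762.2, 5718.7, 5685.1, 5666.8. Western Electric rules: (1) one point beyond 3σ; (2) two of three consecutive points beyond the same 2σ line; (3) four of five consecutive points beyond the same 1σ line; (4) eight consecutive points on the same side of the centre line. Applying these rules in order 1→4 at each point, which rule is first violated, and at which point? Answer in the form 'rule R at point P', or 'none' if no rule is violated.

rule 4 at point 10

Zone of each point (C = within 1σ̂, B = 1σ̂–2σ̂, A = 2σ̂–3σ̂, * = beyond 3σ̂; sign = side of CL): 1:-C, 2:+C, 3:-C, 4:-C, 5:-B, 6:-C, 7:-B, 8:-C, 9:-B, 10:-C, 11:+C, 12:+B, 13:+C, 14:-C, 15:-C
Rule 4 (eight consecutive points on the same side of the centre line) is satisfied at point 10.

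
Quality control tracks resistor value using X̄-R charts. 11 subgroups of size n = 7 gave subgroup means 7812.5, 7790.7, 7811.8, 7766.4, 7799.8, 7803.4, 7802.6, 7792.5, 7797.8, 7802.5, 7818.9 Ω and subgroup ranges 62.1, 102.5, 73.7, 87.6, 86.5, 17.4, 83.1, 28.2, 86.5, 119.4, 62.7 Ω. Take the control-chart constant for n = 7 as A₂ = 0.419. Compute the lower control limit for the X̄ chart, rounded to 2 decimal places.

7769.06

X̄̄ = (7812.5 + 7790.7 + 7811.8 + 7766.4 + 7799.8 + 7803.4 + 7802.6 + 7792.5 + 7797.8 + 7802.5 + 7818.9) / 11 = 85798.9000 / 11 = 7799.9000
R̄ = (62.1 + 102.5 + 73.7 + 87.6 + 86.5 + 17.4 + 83.1 + 28.2 + 86.5 + 119.4 + 62.7) / 11 = 809.7000 / 11 = 73.6091
LCL = X̄̄ − A₂·R̄ = 7799.9000 − 0.419 × 73.6091 = 7769.0578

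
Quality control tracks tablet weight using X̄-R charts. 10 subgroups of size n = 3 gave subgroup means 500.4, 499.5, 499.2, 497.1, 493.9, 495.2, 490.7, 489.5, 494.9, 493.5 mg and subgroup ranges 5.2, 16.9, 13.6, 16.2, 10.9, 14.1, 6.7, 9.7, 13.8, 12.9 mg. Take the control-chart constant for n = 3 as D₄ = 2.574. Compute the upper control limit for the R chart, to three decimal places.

R̄ = (5.2 + 16.9 + 13.6 + 16.2 + 10.9 + 14.1 + 6.7 + 9.7 + 13.8 + 12.9) / 10 = 120.0000 / 10 = 12.0000
UCL_R = D₄·R̄ = 2.574 × 12.0000 = 30.8880

30.888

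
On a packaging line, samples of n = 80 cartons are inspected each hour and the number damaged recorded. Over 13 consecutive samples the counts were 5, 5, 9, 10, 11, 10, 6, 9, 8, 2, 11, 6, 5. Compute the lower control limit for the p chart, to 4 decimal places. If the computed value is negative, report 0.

0.0000

p̄ = Σdᵢ / (k·n) = 97 / (13 × 80) = 0.09327
LCL = p̄ − 3·√(p̄(1−p̄)/n) = 0.09327 − 3 × 0.03251 = -0.00427 → 0 (negative, so LCL = 0)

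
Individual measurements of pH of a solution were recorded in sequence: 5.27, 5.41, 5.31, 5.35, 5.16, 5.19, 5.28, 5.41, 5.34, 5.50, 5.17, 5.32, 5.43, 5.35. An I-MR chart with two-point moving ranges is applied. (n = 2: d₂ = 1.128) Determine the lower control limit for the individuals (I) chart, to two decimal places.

4.99

X̄ = (5.27 + 5.41 + 5.31 + 5.35 + 5.16 + 5.19 + 5.28 + 5.41 + 5.34 + 5.50 + 5.17 + 5.32 + 5.43 + 5.35) / 14 = 5.3207
Moving ranges: 0.14, 0.10, 0.04, 0.19, 0.03, 0.09, 0.13, 0.07, 0.16, 0.33, 0.15, 0.11, 0.08; M̄R̄ = 1.6200 / 13 = 0.1246
LCL = X̄ − 3·M̄R̄/d₂ = 5.3207 − 3 × 0.1246 / 1.128 = 4.9893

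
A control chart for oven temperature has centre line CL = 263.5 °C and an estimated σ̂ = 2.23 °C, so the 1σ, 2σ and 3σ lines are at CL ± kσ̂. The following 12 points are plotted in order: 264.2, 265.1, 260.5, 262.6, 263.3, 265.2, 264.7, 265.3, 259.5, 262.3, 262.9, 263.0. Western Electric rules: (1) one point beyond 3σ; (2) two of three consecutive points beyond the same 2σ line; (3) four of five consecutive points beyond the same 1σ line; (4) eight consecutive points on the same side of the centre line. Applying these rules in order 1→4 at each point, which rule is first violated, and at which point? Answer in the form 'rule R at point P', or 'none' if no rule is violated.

Zone of each point (C = within 1σ̂, B = 1σ̂–2σ̂, A = 2σ̂–3σ̂, * = beyond 3σ̂; sign = side of CL): 1:+C, 2:+C, 3:-B, 4:-C, 5:-C, 6:+C, 7:+C, 8:+C, 9:-B, 10:-C, 11:-C, 12:-C
No rule fires across all 12 points.

none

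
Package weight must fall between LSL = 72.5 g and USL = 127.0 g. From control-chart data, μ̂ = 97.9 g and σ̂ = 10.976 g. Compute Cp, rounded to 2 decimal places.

Cp = (USL − LSL) / (6σ̂) = (127.0 − 72.5) / (6 × 10.976) = 54.5000 / 65.8560 = 0.8276

0.83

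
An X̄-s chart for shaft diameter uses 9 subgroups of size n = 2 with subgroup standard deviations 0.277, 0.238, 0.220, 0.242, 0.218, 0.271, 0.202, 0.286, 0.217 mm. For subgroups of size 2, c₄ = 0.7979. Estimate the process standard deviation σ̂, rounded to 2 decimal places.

s̄ = (0.277 + 0.238 + 0.220 + 0.242 + 0.218 + 0.271 + 0.202 + 0.286 + 0.217) / 9 = 0.2412
σ̂ = s̄ / c₄ = 0.2412 / 0.7979 = 0.3023

0.30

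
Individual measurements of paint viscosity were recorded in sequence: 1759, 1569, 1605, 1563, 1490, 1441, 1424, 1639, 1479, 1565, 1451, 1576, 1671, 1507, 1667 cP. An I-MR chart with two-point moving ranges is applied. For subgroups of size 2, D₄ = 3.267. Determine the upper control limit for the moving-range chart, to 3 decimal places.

356.103

Moving ranges: 190, 36, 42, 73, 49, 17, 215, 160, 86, 114, 125, 95, 164, 160; M̄R̄ = 1526.0000 / 14 = 109.0000
UCL_MR = D₄·M̄R̄ = 3.267 × 109.0000 = 356.1030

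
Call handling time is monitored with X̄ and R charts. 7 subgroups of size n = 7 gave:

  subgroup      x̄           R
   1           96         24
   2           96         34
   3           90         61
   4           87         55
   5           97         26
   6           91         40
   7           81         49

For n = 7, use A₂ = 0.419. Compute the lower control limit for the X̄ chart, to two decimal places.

X̄̄ = (96 + 96 + 90 + 87 + 97 + 91 + 81) / 7 = 638.0000 / 7 = 91.1429
R̄ = (24 + 34 + 61 + 55 + 26 + 40 + 49) / 7 = 289.0000 / 7 = 41.2857
LCL = X̄̄ − A₂·R̄ = 91.1429 − 0.419 × 41.2857 = 73.8441

73.84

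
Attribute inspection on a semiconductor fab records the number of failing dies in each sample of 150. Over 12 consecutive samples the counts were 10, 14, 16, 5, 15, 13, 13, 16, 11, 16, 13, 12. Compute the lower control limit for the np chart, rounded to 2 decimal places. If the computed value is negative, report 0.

2.56

p̄ = Σdᵢ / (k·n) = 154 / (12 × 150) = 0.08556
LCL = np̄ − 3·√(np̄(1−p̄)) = 12.8333 − 3 × 3.4257 = 2.5563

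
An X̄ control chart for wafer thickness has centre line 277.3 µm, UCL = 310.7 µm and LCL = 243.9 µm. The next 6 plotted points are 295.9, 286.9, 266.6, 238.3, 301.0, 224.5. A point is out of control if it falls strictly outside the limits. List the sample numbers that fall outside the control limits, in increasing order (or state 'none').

4, 6

Compare each point to [243.9, 310.7]: sample 4 = 238.3 < LCL; sample 6 = 224.5 < LCL.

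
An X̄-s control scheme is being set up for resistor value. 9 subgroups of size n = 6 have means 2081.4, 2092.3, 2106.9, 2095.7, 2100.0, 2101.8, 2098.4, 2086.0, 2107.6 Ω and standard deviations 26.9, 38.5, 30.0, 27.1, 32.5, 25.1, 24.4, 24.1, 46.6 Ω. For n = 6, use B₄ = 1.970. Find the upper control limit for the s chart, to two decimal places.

60.24

s̄ = (26.9 + 38.5 + 30.0 + 27.1 + 32.5 + 25.1 + 24.4 + 24.1 + 46.6) / 9 = 30.5778
UCL_s = B₄·s̄ = 1.970 × 30.5778 = 60.2382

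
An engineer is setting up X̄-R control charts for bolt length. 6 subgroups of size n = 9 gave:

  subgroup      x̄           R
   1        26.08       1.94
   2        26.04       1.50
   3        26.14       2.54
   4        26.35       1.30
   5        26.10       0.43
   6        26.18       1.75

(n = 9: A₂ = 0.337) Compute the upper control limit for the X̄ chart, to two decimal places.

X̄̄ = (26.08 + 26.04 + 26.14 + 26.35 + 26.10 + 26.18) / 6 = 156.8900 / 6 = 26.1483
R̄ = (1.94 + 1.50 + 2.54 + 1.30 + 0.43 + 1.75) / 6 = 9.4600 / 6 = 1.5767
UCL = X̄̄ + A₂·R̄ = 26.1483 + 0.337 × 1.5767 = 26.6797

26.68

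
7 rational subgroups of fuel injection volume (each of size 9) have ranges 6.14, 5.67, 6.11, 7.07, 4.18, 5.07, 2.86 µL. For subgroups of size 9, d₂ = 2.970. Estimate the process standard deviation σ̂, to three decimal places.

R̄ = (6.14 + 5.67 + 6.11 + 7.07 + 4.18 + 5.07 + 2.86) / 7 = 5.3000
σ̂ = R̄ / d₂ = 5.3000 / 2.970 = 1.7845

1.785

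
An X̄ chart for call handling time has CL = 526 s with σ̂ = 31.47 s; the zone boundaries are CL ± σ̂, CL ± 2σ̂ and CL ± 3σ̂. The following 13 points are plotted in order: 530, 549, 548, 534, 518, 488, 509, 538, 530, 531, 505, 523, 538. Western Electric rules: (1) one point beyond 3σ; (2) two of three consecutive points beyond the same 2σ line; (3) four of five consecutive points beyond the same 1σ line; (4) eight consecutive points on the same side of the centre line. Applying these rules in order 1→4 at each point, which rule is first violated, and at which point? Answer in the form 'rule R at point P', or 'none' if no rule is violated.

Zone of each point (C = within 1σ̂, B = 1σ̂–2σ̂, A = 2σ̂–3σ̂, * = beyond 3σ̂; sign = side of CL): 1:+C, 2:+C, 3:+C, 4:+C, 5:-C, 6:-B, 7:-C, 8:+C, 9:+C, 10:+C, 11:-C, 12:-C, 13:+C
No rule fires across all 13 points.

none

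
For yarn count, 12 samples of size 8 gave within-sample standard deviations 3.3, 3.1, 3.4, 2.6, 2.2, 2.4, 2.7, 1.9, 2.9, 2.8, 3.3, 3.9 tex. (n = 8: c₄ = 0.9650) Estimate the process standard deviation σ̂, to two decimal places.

2.98

s̄ = (3.3 + 3.1 + 3.4 + 2.6 + 2.2 + 2.4 + 2.7 + 1.9 + 2.9 + 2.8 + 3.3 + 3.9) / 12 = 2.8750
σ̂ = s̄ / c₄ = 2.8750 / 0.9650 = 2.9793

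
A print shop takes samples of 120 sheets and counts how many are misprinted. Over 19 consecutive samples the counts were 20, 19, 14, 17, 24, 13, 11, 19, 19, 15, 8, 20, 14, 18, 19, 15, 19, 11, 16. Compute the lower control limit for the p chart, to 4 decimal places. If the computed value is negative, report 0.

0.0424

p̄ = Σdᵢ / (k·n) = 311 / (19 × 120) = 0.13640
LCL = p̄ − 3·√(p̄(1−p̄)/n) = 0.13640 − 3 × 0.03133 = 0.04241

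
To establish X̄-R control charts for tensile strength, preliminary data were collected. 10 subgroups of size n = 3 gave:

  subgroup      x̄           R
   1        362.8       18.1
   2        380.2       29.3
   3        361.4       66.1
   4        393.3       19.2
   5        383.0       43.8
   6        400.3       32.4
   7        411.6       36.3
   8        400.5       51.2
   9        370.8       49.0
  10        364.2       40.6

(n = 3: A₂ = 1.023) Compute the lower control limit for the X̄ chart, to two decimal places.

343.32

X̄̄ = (362.8 + 380.2 + 361.4 + 393.3 + 383.0 + 400.3 + 411.6 + 400.5 + 370.8 + 364.2) / 10 = 3828.1000 / 10 = 382.8100
R̄ = (18.1 + 29.3 + 66.1 + 19.2 + 43.8 + 32.4 + 36.3 + 51.2 + 49.0 + 40.6) / 10 = 386.0000 / 10 = 38.6000
LCL = X̄̄ − A₂·R̄ = 382.8100 − 1.023 × 38.6000 = 343.3222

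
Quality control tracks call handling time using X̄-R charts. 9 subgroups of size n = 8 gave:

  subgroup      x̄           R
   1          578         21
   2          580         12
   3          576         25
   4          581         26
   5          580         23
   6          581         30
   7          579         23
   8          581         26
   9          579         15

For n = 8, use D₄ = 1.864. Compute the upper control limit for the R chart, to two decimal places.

R̄ = (21 + 12 + 25 + 26 + 23 + 30 + 23 + 26 + 15) / 9 = 201.0000 / 9 = 22.3333
UCL_R = D₄·R̄ = 1.864 × 22.3333 = 41.6293

41.63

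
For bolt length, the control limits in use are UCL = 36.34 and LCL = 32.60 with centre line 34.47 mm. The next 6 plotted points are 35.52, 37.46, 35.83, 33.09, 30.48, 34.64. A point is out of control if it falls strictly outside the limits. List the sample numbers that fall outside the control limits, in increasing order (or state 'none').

2, 5

Compare each point to [32.60, 36.34]: sample 2 = 37.46 > UCL; sample 5 = 30.48 < LCL.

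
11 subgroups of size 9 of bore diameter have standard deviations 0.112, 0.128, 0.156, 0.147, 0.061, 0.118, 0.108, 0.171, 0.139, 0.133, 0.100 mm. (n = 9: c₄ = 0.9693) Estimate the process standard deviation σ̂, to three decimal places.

s̄ = (0.112 + 0.128 + 0.156 + 0.147 + 0.061 + 0.118 + 0.108 + 0.171 + 0.139 + 0.133 + 0.100) / 11 = 0.1248
σ̂ = s̄ / c₄ = 0.1248 / 0.9693 = 0.1288

0.129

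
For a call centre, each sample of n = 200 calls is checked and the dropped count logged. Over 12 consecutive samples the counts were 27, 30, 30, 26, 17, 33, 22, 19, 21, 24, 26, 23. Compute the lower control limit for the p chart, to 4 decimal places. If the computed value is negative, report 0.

0.0542

p̄ = Σdᵢ / (k·n) = 298 / (12 × 200) = 0.12417
LCL = p̄ − 3·√(p̄(1−p̄)/n) = 0.12417 − 3 × 0.02332 = 0.05421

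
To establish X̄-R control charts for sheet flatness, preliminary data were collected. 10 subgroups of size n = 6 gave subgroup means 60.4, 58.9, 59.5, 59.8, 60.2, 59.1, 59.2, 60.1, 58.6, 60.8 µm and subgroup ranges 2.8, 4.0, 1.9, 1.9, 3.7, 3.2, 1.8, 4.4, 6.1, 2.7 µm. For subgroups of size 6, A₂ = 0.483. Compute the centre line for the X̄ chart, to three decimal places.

59.660

X̄̄ = (60.4 + 58.9 + 59.5 + 59.8 + 60.2 + 59.1 + 59.2 + 60.1 + 58.6 + 60.8) / 10 = 596.6000 / 10 = 59.6600
CL = X̄̄ = 59.6600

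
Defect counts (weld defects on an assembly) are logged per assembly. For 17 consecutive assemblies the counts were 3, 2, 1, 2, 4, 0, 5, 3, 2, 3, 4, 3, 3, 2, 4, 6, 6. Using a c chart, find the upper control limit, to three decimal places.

8.415

c̄ = (3 + 2 + 1 + 2 + 4 + 0 + 5 + 3 + 2 + 3 + 4 + 3 + 3 + 2 + 4 + 6 + 6) / 17 = 53 / 17 = 3.1176
UCL = c̄ + 3√c̄ = 3.1176 + 3 × √3.1176 = 3.1176 + 3 × 1.7657 = 8.4147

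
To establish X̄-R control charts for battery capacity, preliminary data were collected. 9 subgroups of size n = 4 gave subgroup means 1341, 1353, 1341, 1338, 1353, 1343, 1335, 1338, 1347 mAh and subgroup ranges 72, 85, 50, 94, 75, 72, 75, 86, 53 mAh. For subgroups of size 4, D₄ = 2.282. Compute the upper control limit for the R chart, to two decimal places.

167.85

R̄ = (72 + 85 + 50 + 94 + 75 + 72 + 75 + 86 + 53) / 9 = 662.0000 / 9 = 73.5556
UCL_R = D₄·R̄ = 2.282 × 73.5556 = 167.8538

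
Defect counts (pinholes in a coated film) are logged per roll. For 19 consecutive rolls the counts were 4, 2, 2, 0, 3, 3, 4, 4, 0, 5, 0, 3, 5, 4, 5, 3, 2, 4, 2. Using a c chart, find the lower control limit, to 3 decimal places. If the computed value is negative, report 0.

0.000

c̄ = (4 + 2 + 2 + 0 + 3 + 3 + 4 + 4 + 0 + 5 + 0 + 3 + 5 + 4 + 5 + 3 + 2 + 4 + 2) / 19 = 55 / 19 = 2.8947
LCL = c̄ − 3√c̄ = 2.8947 − 3 × 1.7014 = -2.2094 → 0 (cannot be negative)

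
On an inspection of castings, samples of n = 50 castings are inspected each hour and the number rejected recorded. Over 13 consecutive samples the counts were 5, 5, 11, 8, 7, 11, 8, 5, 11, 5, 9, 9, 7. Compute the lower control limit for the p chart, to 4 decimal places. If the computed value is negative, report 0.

p̄ = Σdᵢ / (k·n) = 101 / (13 × 50) = 0.15538
LCL = p̄ − 3·√(p̄(1−p̄)/n) = 0.15538 − 3 × 0.05123 = 0.00169

0.0017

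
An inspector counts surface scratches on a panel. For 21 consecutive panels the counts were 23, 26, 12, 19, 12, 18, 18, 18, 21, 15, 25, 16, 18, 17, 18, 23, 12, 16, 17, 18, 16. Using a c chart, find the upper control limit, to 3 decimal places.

c̄ = (23 + 26 + 12 + 19 + 12 + 18 + 18 + 18 + 21 + 15 + 25 + 16 + 18 + 17 + 18 + 23 + 12 + 16 + 17 + 18 + 16) / 21 = 378 / 21 = 18.0000
UCL = c̄ + 3√c̄ = 18.0000 + 3 × √18.0000 = 18.0000 + 3 × 4.2426 = 30.7279

30.728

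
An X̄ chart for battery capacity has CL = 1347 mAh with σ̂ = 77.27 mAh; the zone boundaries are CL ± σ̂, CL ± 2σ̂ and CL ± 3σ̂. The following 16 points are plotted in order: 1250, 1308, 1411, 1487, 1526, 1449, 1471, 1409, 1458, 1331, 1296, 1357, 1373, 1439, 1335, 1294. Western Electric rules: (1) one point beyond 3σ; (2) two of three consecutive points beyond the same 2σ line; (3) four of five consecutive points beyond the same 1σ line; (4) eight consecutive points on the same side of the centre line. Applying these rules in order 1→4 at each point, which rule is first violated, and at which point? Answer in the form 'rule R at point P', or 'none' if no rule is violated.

rule 3 at point 7

Zone of each point (C = within 1σ̂, B = 1σ̂–2σ̂, A = 2σ̂–3σ̂, * = beyond 3σ̂; sign = side of CL): 1:-B, 2:-C, 3:+C, 4:+B, 5:+A, 6:+B, 7:+B, 8:+C, 9:+B, 10:-C, 11:-C, 12:+C, 13:+C, 14:+B, 15:-C, 16:-C
Rule 3 (four of five consecutive points beyond the same 1σ limit) is satisfied at point 7.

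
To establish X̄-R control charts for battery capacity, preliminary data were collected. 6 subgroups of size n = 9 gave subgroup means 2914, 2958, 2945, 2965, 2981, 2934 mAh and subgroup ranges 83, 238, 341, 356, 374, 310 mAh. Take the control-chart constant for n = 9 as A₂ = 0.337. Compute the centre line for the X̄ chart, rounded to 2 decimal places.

2949.50

X̄̄ = (2914 + 2958 + 2945 + 2965 + 2981 + 2934) / 6 = 17697.0000 / 6 = 2949.5000
CL = X̄̄ = 2949.5000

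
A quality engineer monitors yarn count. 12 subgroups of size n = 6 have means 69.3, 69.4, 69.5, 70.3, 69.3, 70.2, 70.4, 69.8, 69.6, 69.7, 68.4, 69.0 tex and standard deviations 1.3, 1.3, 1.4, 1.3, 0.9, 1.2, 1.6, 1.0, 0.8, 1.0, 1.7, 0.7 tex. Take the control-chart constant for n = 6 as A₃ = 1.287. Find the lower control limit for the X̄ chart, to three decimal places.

X̄̄ = (69.3 + 69.4 + 69.5 + 70.3 + 69.3 + 70.2 + 70.4 + 69.8 + 69.6 + 69.7 + 68.4 + 69.0) / 12 = 69.5750
s̄ = (1.3 + 1.3 + 1.4 + 1.3 + 0.9 + 1.2 + 1.6 + 1.0 + 0.8 + 1.0 + 1.7 + 0.7) / 12 = 1.1833
LCL = X̄̄ − A₃·s̄ = 69.5750 − 1.287 × 1.1833 = 68.0521

68.052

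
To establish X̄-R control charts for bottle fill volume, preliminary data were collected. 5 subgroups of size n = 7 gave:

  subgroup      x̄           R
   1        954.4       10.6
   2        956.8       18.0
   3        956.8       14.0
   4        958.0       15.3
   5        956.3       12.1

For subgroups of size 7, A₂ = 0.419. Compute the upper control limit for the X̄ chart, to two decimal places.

962.33

X̄̄ = (954.4 + 956.8 + 956.8 + 958.0 + 956.3) / 5 = 4782.3000 / 5 = 956.4600
R̄ = (10.6 + 18.0 + 14.0 + 15.3 + 12.1) / 5 = 70.0000 / 5 = 14.0000
UCL = X̄̄ + A₂·R̄ = 956.4600 + 0.419 × 14.0000 = 962.3260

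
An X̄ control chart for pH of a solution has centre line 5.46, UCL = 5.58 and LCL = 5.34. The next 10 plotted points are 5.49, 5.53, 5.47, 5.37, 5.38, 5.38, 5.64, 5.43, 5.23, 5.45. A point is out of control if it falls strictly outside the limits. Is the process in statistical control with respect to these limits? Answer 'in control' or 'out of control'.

Compare each point to [5.34, 5.58]: sample 7 = 5.64 > UCL; sample 9 = 5.23 < LCL.

out of control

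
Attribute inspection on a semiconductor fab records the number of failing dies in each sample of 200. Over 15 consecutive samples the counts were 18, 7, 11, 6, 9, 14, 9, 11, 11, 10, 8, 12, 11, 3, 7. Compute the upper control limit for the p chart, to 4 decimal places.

0.0948

p̄ = Σdᵢ / (k·n) = 147 / (15 × 200) = 0.04900
UCL = p̄ + 3·√(p̄(1−p̄)/n) = 0.04900 + 3 × √(0.04900×0.95100/200) = 0.04900 + 3 × 0.01526 = 0.09479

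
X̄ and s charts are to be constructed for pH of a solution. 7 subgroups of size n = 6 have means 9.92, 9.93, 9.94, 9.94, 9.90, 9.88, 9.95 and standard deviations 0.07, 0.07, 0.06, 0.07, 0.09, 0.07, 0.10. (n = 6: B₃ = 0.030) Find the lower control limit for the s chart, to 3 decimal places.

s̄ = (0.07 + 0.07 + 0.06 + 0.07 + 0.09 + 0.07 + 0.10) / 7 = 0.0757
LCL_s = B₃·s̄ = 0.030 × 0.0757 = 0.0023

0.002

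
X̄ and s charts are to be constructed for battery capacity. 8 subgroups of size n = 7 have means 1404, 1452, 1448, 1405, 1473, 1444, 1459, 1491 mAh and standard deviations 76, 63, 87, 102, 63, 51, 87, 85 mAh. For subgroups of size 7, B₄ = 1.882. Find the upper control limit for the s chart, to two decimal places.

144.44

s̄ = (76 + 63 + 87 + 102 + 63 + 51 + 87 + 85) / 8 = 76.7500
UCL_s = B₄·s̄ = 1.882 × 76.7500 = 144.4435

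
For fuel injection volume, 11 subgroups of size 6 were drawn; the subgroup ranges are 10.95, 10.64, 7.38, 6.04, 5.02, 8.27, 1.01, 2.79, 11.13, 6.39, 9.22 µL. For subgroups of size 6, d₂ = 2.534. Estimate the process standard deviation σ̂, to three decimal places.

R̄ = (10.95 + 10.64 + 7.38 + 6.04 + 5.02 + 8.27 + 1.01 + 2.79 + 11.13 + 6.39 + 9.22) / 11 = 7.1673
σ̂ = R̄ / d₂ = 7.1673 / 2.534 = 2.8284

2.828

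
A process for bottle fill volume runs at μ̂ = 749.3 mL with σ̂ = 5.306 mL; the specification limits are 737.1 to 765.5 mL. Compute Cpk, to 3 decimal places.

Cpu = (USL − μ̂) / (3σ̂) = (765.5 − 749.3) / (3 × 5.306) = 1.0177; Cpl = (μ̂ − LSL) / (3σ̂) = (749.3 − 737.1) / (3 × 5.306) = 0.7664; Cpk = min(Cpu, Cpl) = 0.7664

0.766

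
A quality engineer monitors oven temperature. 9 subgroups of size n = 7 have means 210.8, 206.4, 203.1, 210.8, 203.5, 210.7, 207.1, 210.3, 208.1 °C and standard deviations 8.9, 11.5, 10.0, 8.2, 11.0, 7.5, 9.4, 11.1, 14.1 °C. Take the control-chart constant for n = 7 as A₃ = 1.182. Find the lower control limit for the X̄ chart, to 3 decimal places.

X̄̄ = (210.8 + 206.4 + 203.1 + 210.8 + 203.5 + 210.7 + 207.1 + 210.3 + 208.1) / 9 = 207.8667
s̄ = (8.9 + 11.5 + 10.0 + 8.2 + 11.0 + 7.5 + 9.4 + 11.1 + 14.1) / 9 = 10.1889
LCL = X̄̄ − A₃·s̄ = 207.8667 − 1.182 × 10.1889 = 195.8234

195.823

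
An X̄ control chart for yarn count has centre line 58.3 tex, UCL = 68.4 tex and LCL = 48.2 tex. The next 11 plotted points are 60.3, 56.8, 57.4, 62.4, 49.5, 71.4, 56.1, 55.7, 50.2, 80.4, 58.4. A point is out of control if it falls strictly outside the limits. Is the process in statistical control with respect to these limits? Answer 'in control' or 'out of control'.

Compare each point to [48.2, 68.4]: sample 6 = 71.4 > UCL; sample 10 = 80.4 > UCL.

out of control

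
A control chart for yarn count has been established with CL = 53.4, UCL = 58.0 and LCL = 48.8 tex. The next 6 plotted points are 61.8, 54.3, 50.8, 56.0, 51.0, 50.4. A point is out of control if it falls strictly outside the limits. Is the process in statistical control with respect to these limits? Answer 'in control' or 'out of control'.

Compare each point to [48.8, 58.0]: sample 1 = 61.8 > UCL.

out of control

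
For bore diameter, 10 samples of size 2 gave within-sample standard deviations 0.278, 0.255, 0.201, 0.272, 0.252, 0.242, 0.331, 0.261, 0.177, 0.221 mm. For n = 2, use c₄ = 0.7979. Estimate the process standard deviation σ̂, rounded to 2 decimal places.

s̄ = (0.278 + 0.255 + 0.201 + 0.272 + 0.252 + 0.242 + 0.331 + 0.261 + 0.177 + 0.221) / 10 = 0.2490
σ̂ = s̄ / c₄ = 0.2490 / 0.7979 = 0.3121

0.31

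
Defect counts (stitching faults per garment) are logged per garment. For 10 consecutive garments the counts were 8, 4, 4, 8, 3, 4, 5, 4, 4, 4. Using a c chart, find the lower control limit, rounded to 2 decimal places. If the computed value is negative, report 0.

c̄ = (8 + 4 + 4 + 8 + 3 + 4 + 5 + 4 + 4 + 4) / 10 = 48 / 10 = 4.8000
LCL = c̄ − 3√c̄ = 4.8000 − 3 × 2.1909 = -1.7727 → 0 (cannot be negative)

0.00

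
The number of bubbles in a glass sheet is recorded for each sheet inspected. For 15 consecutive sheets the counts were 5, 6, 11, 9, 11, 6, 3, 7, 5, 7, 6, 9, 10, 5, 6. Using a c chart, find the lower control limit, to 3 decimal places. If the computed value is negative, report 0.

0.000

c̄ = (5 + 6 + 11 + 9 + 11 + 6 + 3 + 7 + 5 + 7 + 6 + 9 + 10 + 5 + 6) / 15 = 106 / 15 = 7.0667
LCL = c̄ − 3√c̄ = 7.0667 − 3 × 2.6583 = -0.9083 → 0 (cannot be negative)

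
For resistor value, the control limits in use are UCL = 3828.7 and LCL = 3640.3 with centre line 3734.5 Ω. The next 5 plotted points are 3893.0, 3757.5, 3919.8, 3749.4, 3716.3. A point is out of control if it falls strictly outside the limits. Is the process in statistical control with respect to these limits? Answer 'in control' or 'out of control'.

out of control

Compare each point to [3640.3, 3828.7]: sample 1 = 3893.0 > UCL; sample 3 = 3919.8 > UCL.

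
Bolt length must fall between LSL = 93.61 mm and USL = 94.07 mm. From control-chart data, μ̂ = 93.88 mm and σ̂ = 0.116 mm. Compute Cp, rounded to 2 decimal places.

Cp = (USL − LSL) / (6σ̂) = (94.07 − 93.61) / (6 × 0.116) = 0.4600 / 0.6960 = 0.6609

0.66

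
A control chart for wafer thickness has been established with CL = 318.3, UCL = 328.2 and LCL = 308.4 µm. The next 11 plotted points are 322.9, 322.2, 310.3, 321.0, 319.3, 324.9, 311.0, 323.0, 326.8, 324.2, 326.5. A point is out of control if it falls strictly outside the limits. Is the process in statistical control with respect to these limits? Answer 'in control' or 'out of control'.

All 11 points lie within [308.4, 328.2].

in control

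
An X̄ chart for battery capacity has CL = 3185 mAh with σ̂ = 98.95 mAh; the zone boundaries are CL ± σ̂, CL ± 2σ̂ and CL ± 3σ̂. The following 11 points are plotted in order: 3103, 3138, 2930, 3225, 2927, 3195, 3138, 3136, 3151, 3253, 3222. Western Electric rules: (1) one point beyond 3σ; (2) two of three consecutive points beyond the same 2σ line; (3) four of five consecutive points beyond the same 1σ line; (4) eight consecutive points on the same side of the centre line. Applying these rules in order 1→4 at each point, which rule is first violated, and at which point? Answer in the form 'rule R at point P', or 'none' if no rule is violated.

Zone of each point (C = within 1σ̂, B = 1σ̂–2σ̂, A = 2σ̂–3σ̂, * = beyond 3σ̂; sign = side of CL): 1:-C, 2:-C, 3:-A, 4:+C, 5:-A, 6:+C, 7:-C, 8:-C, 9:-C, 10:+C, 11:+C
Rule 2 (two of three consecutive points beyond the same 2σ limit) is satisfied at point 5.

rule 2 at point 5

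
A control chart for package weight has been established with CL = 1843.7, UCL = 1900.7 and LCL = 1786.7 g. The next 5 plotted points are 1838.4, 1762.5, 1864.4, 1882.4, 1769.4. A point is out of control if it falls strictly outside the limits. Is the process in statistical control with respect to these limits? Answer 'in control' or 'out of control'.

Compare each point to [1786.7, 1900.7]: sample 2 = 1762.5 < LCL; sample 5 = 1769.4 < LCL.

out of control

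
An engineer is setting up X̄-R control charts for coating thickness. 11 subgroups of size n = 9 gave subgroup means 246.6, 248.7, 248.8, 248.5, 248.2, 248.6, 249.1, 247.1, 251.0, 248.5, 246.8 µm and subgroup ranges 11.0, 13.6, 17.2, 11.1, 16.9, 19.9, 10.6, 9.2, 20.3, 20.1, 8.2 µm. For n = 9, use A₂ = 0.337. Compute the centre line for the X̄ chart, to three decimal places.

X̄̄ = (246.6 + 248.7 + 248.8 + 248.5 + 248.2 + 248.6 + 249.1 + 247.1 + 251.0 + 248.5 + 246.8) / 11 = 2731.9000 / 11 = 248.3545
CL = X̄̄ = 248.3545

248.355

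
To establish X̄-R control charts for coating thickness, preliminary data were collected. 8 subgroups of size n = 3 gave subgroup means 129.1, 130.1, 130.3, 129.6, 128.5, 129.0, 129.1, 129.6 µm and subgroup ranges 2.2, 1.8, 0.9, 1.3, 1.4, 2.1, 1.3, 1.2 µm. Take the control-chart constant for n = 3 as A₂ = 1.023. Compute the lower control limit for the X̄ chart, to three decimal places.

X̄̄ = (129.1 + 130.1 + 130.3 + 129.6 + 128.5 + 129.0 + 129.1 + 129.6) / 8 = 1035.3000 / 8 = 129.4125
R̄ = (2.2 + 1.8 + 0.9 + 1.3 + 1.4 + 2.1 + 1.3 + 1.2) / 8 = 12.2000 / 8 = 1.5250
LCL = X̄̄ − A₂·R̄ = 129.4125 − 1.023 × 1.5250 = 127.8524

127.852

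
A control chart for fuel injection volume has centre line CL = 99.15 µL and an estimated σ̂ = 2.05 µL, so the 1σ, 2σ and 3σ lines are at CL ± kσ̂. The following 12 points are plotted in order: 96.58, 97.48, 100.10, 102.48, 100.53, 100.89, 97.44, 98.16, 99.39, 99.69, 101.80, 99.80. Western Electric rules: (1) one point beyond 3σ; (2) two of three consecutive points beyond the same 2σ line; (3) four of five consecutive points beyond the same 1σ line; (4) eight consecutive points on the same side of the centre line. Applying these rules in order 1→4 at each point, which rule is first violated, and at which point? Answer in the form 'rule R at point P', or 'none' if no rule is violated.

none

Zone of each point (C = within 1σ̂, B = 1σ̂–2σ̂, A = 2σ̂–3σ̂, * = beyond 3σ̂; sign = side of CL): 1:-B, 2:-C, 3:+C, 4:+B, 5:+C, 6:+C, 7:-C, 8:-C, 9:+C, 10:+C, 11:+B, 12:+C
No rule fires across all 12 points.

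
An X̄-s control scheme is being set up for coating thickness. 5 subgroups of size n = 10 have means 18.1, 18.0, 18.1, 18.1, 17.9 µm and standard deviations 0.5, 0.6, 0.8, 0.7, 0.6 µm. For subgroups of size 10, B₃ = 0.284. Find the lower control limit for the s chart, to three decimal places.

s̄ = (0.5 + 0.6 + 0.8 + 0.7 + 0.6) / 5 = 0.6400
LCL_s = B₃·s̄ = 0.284 × 0.6400 = 0.1818

0.182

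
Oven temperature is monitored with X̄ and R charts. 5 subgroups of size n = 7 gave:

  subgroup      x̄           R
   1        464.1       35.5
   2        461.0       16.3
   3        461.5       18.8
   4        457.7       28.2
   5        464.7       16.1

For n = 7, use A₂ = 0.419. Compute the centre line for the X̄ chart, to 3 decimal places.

X̄̄ = (464.1 + 461.0 + 461.5 + 457.7 + 464.7) / 5 = 2309.0000 / 5 = 461.8000
CL = X̄̄ = 461.8000

461.800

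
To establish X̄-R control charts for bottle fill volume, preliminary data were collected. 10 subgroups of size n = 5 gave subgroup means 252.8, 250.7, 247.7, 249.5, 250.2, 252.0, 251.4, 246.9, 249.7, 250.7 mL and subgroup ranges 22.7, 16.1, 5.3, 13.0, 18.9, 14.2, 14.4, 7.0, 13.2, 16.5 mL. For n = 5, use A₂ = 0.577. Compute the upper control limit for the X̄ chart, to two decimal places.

X̄̄ = (252.8 + 250.7 + 247.7 + 249.5 + 250.2 + 252.0 + 251.4 + 246.9 + 249.7 + 250.7) / 10 = 2501.6000 / 10 = 250.1600
R̄ = (22.7 + 16.1 + 5.3 + 13.0 + 18.9 + 14.2 + 14.4 + 7.0 + 13.2 + 16.5) / 10 = 141.3000 / 10 = 14.1300
UCL = X̄̄ + A₂·R̄ = 250.1600 + 0.577 × 14.1300 = 258.3130

258.31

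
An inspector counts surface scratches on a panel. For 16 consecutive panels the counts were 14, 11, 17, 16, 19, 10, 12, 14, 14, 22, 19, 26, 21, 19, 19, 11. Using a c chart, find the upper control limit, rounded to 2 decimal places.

c̄ = (14 + 11 + 17 + 16 + 19 + 10 + 12 + 14 + 14 + 22 + 19 + 26 + 21 + 19 + 19 + 11) / 16 = 264 / 16 = 16.5000
UCL = c̄ + 3√c̄ = 16.5000 + 3 × √16.5000 = 16.5000 + 3 × 4.0620 = 28.6861

28.69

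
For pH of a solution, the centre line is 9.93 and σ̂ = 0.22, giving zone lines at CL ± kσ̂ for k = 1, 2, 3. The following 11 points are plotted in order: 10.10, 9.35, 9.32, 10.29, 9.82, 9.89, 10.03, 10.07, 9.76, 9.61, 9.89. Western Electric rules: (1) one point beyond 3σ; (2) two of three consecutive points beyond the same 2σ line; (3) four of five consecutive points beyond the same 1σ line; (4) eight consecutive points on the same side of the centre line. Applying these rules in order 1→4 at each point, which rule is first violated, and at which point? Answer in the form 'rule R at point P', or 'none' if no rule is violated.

rule 2 at point 3

Zone of each point (C = within 1σ̂, B = 1σ̂–2σ̂, A = 2σ̂–3σ̂, * = beyond 3σ̂; sign = side of CL): 1:+C, 2:-A, 3:-A, 4:+B, 5:-C, 6:-C, 7:+C, 8:+C, 9:-C, 10:-B, 11:-C
Rule 2 (two of three consecutive points beyond the same 2σ limit) is satisfied at point 3.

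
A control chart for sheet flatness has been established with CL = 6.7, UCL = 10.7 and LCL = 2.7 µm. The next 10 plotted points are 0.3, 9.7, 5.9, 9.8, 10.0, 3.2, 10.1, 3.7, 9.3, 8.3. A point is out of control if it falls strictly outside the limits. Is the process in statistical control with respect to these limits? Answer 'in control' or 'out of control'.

Compare each point to [2.7, 10.7]: sample 1 = 0.3 < LCL.

out of control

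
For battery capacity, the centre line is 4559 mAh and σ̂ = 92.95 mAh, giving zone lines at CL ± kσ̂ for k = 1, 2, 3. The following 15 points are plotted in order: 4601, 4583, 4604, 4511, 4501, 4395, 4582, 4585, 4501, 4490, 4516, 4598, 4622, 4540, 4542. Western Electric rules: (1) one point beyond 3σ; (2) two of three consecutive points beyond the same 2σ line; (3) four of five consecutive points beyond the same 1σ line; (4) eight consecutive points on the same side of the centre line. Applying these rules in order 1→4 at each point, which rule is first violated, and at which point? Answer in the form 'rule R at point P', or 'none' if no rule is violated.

Zone of each point (C = within 1σ̂, B = 1σ̂–2σ̂, A = 2σ̂–3σ̂, * = beyond 3σ̂; sign = side of CL): 1:+C, 2:+C, 3:+C, 4:-C, 5:-C, 6:-B, 7:+C, 8:+C, 9:-C, 10:-C, 11:-C, 12:+C, 13:+C, 14:-C, 15:-C
No rule fires across all 15 points.

none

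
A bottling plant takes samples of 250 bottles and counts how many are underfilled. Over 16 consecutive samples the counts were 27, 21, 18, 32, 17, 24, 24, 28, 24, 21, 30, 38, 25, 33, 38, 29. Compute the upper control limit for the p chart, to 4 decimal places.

p̄ = Σdᵢ / (k·n) = 429 / (16 × 250) = 0.10725
UCL = p̄ + 3·√(p̄(1−p̄)/n) = 0.10725 + 3 × √(0.10725×0.89275/250) = 0.10725 + 3 × 0.01957 = 0.16596

0.1660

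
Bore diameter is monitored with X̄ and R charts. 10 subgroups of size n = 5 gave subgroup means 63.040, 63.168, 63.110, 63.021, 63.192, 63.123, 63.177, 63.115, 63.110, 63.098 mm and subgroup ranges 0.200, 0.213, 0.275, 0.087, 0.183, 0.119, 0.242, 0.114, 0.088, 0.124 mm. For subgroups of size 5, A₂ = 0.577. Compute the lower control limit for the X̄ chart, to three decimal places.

X̄̄ = (63.040 + 63.168 + 63.110 + 63.021 + 63.192 + 63.123 + 63.177 + 63.115 + 63.110 + 63.098) / 10 = 631.1540 / 10 = 63.1154
R̄ = (0.200 + 0.213 + 0.275 + 0.087 + 0.183 + 0.119 + 0.242 + 0.114 + 0.088 + 0.124) / 10 = 1.6450 / 10 = 0.1645
LCL = X̄̄ − A₂·R̄ = 63.1154 − 0.577 × 0.1645 = 63.0205

63.020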